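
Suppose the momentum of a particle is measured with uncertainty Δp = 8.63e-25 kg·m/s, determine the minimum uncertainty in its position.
61.099 pm

Using the Heisenberg uncertainty principle:
ΔxΔp ≥ ℏ/2

The minimum uncertainty in position is:
Δx_min = ℏ/(2Δp)
Δx_min = (1.055e-34 J·s) / (2 × 8.630e-25 kg·m/s)
Δx_min = 6.110e-11 m = 61.099 pm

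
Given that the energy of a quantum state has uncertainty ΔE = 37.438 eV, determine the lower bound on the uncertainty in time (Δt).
8.791 as

Using the energy-time uncertainty principle:
ΔEΔt ≥ ℏ/2

The minimum uncertainty in time is:
Δt_min = ℏ/(2ΔE)
Δt_min = (1.055e-34 J·s) / (2 × 5.998e-18 J)
Δt_min = 8.791e-18 s = 8.791 as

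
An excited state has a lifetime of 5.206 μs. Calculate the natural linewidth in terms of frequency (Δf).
15.286 kHz

Using the energy-time uncertainty principle and E = hf:
ΔEΔt ≥ ℏ/2
hΔf·Δt ≥ ℏ/2

The minimum frequency uncertainty is:
Δf = ℏ/(2hτ) = 1/(4πτ)
Δf = 1/(4π × 5.206e-06 s)
Δf = 1.529e+04 Hz = 15.286 kHz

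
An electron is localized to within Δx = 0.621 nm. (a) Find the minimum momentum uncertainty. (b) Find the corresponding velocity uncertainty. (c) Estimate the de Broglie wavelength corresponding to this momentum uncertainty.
(a) Δp_min = 8.491 × 10^-26 kg·m/s
(b) Δv_min = 93.211 km/s
(c) λ_dB = 7.804 nm

Step-by-step:

(a) From the uncertainty principle:
Δp_min = ℏ/(2Δx) = (1.055e-34 J·s)/(2 × 6.210e-10 m) = 8.491e-26 kg·m/s

(b) The velocity uncertainty:
Δv = Δp/m = (8.491e-26 kg·m/s)/(9.109e-31 kg) = 9.321e+04 m/s = 93.211 km/s

(c) The de Broglie wavelength for this momentum:
λ = h/p = (6.626e-34 J·s)/(8.491e-26 kg·m/s) = 7.804e-09 m = 7.804 nm

Note: The de Broglie wavelength is comparable to the localization size, as expected from wave-particle duality.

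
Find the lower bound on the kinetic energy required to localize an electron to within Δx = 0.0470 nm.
4.312 eV

Localizing a particle requires giving it sufficient momentum uncertainty:

1. From uncertainty principle: Δp ≥ ℏ/(2Δx)
   Δp_min = (1.055e-34 J·s) / (2 × 4.700e-11 m)
   Δp_min = 1.122e-24 kg·m/s

2. This momentum uncertainty corresponds to kinetic energy:
   KE ≈ (Δp)²/(2m) = (1.122e-24)²/(2 × 9.109e-31 kg)
   KE = 6.908e-19 J = 4.312 eV

Tighter localization requires more energy.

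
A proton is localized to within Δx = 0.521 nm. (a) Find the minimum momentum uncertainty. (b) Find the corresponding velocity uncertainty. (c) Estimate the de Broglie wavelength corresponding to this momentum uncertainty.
(a) Δp_min = 1.012 × 10^-25 kg·m/s
(b) Δv_min = 60.508 m/s
(c) λ_dB = 6.547 nm

Step-by-step:

(a) From the uncertainty principle:
Δp_min = ℏ/(2Δx) = (1.055e-34 J·s)/(2 × 5.210e-10 m) = 1.012e-25 kg·m/s

(b) The velocity uncertainty:
Δv = Δp/m = (1.012e-25 kg·m/s)/(1.673e-27 kg) = 6.051e+01 m/s = 60.508 m/s

(c) The de Broglie wavelength for this momentum:
λ = h/p = (6.626e-34 J·s)/(1.012e-25 kg·m/s) = 6.547e-09 m = 6.547 nm

Note: The de Broglie wavelength is comparable to the localization size, as expected from wave-particle duality.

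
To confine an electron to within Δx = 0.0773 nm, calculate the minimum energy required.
1.594 eV

Localizing a particle requires giving it sufficient momentum uncertainty:

1. From uncertainty principle: Δp ≥ ℏ/(2Δx)
   Δp_min = (1.055e-34 J·s) / (2 × 7.730e-11 m)
   Δp_min = 6.821e-25 kg·m/s

2. This momentum uncertainty corresponds to kinetic energy:
   KE ≈ (Δp)²/(2m) = (6.821e-25)²/(2 × 9.109e-31 kg)
   KE = 2.554e-19 J = 1.594 eV

Tighter localization requires more energy.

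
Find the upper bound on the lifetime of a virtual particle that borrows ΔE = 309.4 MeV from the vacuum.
1.064 ys

Using the energy-time uncertainty principle:
ΔEΔt ≥ ℏ/2

For a virtual particle borrowing energy ΔE, the maximum lifetime is:
Δt_max = ℏ/(2ΔE)

Converting energy:
ΔE = 309.4 MeV = 4.957e-11 J

Δt_max = (1.055e-34 J·s) / (2 × 4.957e-11 J)
Δt_max = 1.064e-24 s = 1.064 ys

Virtual particles with higher borrowed energy exist for shorter times.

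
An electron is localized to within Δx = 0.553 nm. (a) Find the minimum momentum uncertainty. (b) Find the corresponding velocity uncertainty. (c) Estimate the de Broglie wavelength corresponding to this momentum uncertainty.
(a) Δp_min = 9.535 × 10^-26 kg·m/s
(b) Δv_min = 104.672 km/s
(c) λ_dB = 6.949 nm

Step-by-step:

(a) From the uncertainty principle:
Δp_min = ℏ/(2Δx) = (1.055e-34 J·s)/(2 × 5.530e-10 m) = 9.535e-26 kg·m/s

(b) The velocity uncertainty:
Δv = Δp/m = (9.535e-26 kg·m/s)/(9.109e-31 kg) = 1.047e+05 m/s = 104.672 km/s

(c) The de Broglie wavelength for this momentum:
λ = h/p = (6.626e-34 J·s)/(9.535e-26 kg·m/s) = 6.949e-09 m = 6.949 nm

Note: The de Broglie wavelength is comparable to the localization size, as expected from wave-particle duality.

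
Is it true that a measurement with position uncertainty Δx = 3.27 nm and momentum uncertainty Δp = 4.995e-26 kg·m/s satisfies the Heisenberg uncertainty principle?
Yes, it satisfies the uncertainty principle.

Calculate the product ΔxΔp:
ΔxΔp = (3.270e-09 m) × (4.995e-26 kg·m/s)
ΔxΔp = 1.633e-34 J·s

Compare to the minimum allowed value ℏ/2:
ℏ/2 = 5.273e-35 J·s

Since ΔxΔp = 1.633e-34 J·s ≥ 5.273e-35 J·s = ℏ/2,
the measurement satisfies the uncertainty principle.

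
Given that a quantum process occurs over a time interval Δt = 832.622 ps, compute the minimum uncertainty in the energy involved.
395.265 neV

Using the energy-time uncertainty principle:
ΔEΔt ≥ ℏ/2

The minimum uncertainty in energy is:
ΔE_min = ℏ/(2Δt)
ΔE_min = (1.055e-34 J·s) / (2 × 8.326e-10 s)
ΔE_min = 6.333e-26 J = 395.265 neV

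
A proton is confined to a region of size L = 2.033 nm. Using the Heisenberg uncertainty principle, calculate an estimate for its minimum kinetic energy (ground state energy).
1.255 μeV

Using the uncertainty principle to estimate ground state energy:

1. The position uncertainty is approximately the confinement size:
   Δx ≈ L = 2.033e-09 m

2. From ΔxΔp ≥ ℏ/2, the minimum momentum uncertainty is:
   Δp ≈ ℏ/(2L) = 2.594e-26 kg·m/s

3. The kinetic energy is approximately:
   KE ≈ (Δp)²/(2m) = (2.594e-26)²/(2 × 1.673e-27 kg)
   KE ≈ 2.011e-25 J = 1.255 μeV

This is an order-of-magnitude estimate of the ground state energy.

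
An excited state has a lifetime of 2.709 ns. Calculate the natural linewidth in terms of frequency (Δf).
29.375 MHz

Using the energy-time uncertainty principle and E = hf:
ΔEΔt ≥ ℏ/2
hΔf·Δt ≥ ℏ/2

The minimum frequency uncertainty is:
Δf = ℏ/(2hτ) = 1/(4πτ)
Δf = 1/(4π × 2.709e-09 s)
Δf = 2.938e+07 Hz = 29.375 MHz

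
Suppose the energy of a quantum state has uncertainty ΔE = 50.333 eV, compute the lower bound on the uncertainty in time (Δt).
6.539 as

Using the energy-time uncertainty principle:
ΔEΔt ≥ ℏ/2

The minimum uncertainty in time is:
Δt_min = ℏ/(2ΔE)
Δt_min = (1.055e-34 J·s) / (2 × 8.064e-18 J)
Δt_min = 6.539e-18 s = 6.539 as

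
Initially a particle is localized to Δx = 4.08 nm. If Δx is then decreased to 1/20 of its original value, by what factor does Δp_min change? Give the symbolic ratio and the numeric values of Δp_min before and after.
Original Δp_min = 1.292 × 10^-26 kg·m/s; new Δp'_min = 2.585 × 10^-25 kg·m/s; ratio Δp'_min/Δp_min = 20.

From the uncertainty principle ΔxΔp ≥ ℏ/2, the minimum momentum uncertainty is Δp_min = ℏ/(2Δx).

Original (Δx = 4.08 nm = 4.080e-09 m):
Δp_min = (1.055e-34 J·s)/(2 × 4.080e-09 m) = 1.292e-26 kg·m/s

When Δx → (1/20)Δx:
Δp'_min = ℏ/(2 × (1/20)Δx) = 20 × ℏ/(2Δx) = 20 × Δp_min
Δp'_min = 20 × 1.292e-26 kg·m/s = 2.585e-25 kg·m/s

Since Δp_min ∝ 1/Δx, when Δx is decreased to 1/20 of its original value, Δp_min increases to 20 times its original value.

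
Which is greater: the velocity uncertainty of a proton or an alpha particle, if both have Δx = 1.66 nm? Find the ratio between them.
The proton has the larger minimum velocity uncertainty, by a ratio of 4.0.

For both particles, Δp_min = ℏ/(2Δx) = 3.176e-26 kg·m/s (same for both).

The velocity uncertainty is Δv = Δp/m:
- proton: Δv = 3.176e-26 / 1.673e-27 = 1.899e+01 m/s = 18.991 m/s
- alpha particle: Δv = 3.176e-26 / 6.645e-27 = 4.780e+00 m/s = 4.780 m/s

Ratio: 1.899e+01 / 4.780e+00 = 4.0

The lighter particle has larger velocity uncertainty because Δv ∝ 1/m.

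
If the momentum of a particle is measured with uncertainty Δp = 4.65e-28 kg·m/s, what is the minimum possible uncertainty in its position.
113.395 nm

Using the Heisenberg uncertainty principle:
ΔxΔp ≥ ℏ/2

The minimum uncertainty in position is:
Δx_min = ℏ/(2Δp)
Δx_min = (1.055e-34 J·s) / (2 × 4.650e-28 kg·m/s)
Δx_min = 1.134e-07 m = 113.395 nm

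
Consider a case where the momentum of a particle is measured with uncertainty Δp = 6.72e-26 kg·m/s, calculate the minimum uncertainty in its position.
784.652 pm

Using the Heisenberg uncertainty principle:
ΔxΔp ≥ ℏ/2

The minimum uncertainty in position is:
Δx_min = ℏ/(2Δp)
Δx_min = (1.055e-34 J·s) / (2 × 6.720e-26 kg·m/s)
Δx_min = 7.847e-10 m = 784.652 pm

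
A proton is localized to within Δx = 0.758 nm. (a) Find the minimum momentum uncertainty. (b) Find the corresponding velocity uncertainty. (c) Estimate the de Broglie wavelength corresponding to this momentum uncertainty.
(a) Δp_min = 6.956 × 10^-26 kg·m/s
(b) Δv_min = 41.589 m/s
(c) λ_dB = 9.525 nm

Step-by-step:

(a) From the uncertainty principle:
Δp_min = ℏ/(2Δx) = (1.055e-34 J·s)/(2 × 7.580e-10 m) = 6.956e-26 kg·m/s

(b) The velocity uncertainty:
Δv = Δp/m = (6.956e-26 kg·m/s)/(1.673e-27 kg) = 4.159e+01 m/s = 41.589 m/s

(c) The de Broglie wavelength for this momentum:
λ = h/p = (6.626e-34 J·s)/(6.956e-26 kg·m/s) = 9.525e-09 m = 9.525 nm

Note: The de Broglie wavelength is comparable to the localization size, as expected from wave-particle duality.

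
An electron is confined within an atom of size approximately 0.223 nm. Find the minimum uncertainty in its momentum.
2.365 × 10^-25 kg·m/s

Using the Heisenberg uncertainty principle:
ΔxΔp ≥ ℏ/2

With Δx ≈ L = 2.230e-10 m (the confinement size):
Δp_min = ℏ/(2Δx)
Δp_min = (1.055e-34 J·s) / (2 × 2.230e-10 m)
Δp_min = 2.365e-25 kg·m/s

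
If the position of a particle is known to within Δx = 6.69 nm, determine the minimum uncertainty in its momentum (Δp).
7.882 × 10^-27 kg·m/s

Using the Heisenberg uncertainty principle:
ΔxΔp ≥ ℏ/2

The minimum uncertainty in momentum is:
Δp_min = ℏ/(2Δx)
Δp_min = (1.055e-34 J·s) / (2 × 6.690e-09 m)
Δp_min = 7.882e-27 kg·m/s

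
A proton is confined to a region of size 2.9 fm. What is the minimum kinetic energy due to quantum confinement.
616.820 keV

Using the uncertainty principle:

1. Position uncertainty: Δx ≈ 2.900e-15 m
2. Minimum momentum uncertainty: Δp = ℏ/(2Δx) = 1.818e-20 kg·m/s
3. Minimum kinetic energy:
   KE = (Δp)²/(2m) = (1.818e-20)²/(2 × 1.673e-27 kg)
   KE = 9.883e-14 J = 616.820 keV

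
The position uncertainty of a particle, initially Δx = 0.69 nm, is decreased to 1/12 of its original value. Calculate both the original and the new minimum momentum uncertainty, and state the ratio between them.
Original Δp_min = 7.642 × 10^-26 kg·m/s; new Δp'_min = 9.170 × 10^-25 kg·m/s; ratio Δp'_min/Δp_min = 12.

From the uncertainty principle ΔxΔp ≥ ℏ/2, the minimum momentum uncertainty is Δp_min = ℏ/(2Δx).

Original (Δx = 0.69 nm = 6.900e-10 m):
Δp_min = (1.055e-34 J·s)/(2 × 6.900e-10 m) = 7.642e-26 kg·m/s

When Δx → (1/12)Δx:
Δp'_min = ℏ/(2 × (1/12)Δx) = 12 × ℏ/(2Δx) = 12 × Δp_min
Δp'_min = 12 × 7.642e-26 kg·m/s = 9.170e-25 kg·m/s

Since Δp_min ∝ 1/Δx, when Δx is decreased to 1/12 of its original value, Δp_min increases to 12 times its original value.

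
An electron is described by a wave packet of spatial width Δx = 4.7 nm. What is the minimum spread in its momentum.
1.122 × 10^-26 kg·m/s

For a wave packet, the spatial width Δx and momentum spread Δp are related by the uncertainty principle:
ΔxΔp ≥ ℏ/2

The minimum momentum spread is:
Δp_min = ℏ/(2Δx)
Δp_min = (1.055e-34 J·s) / (2 × 4.700e-09 m)
Δp_min = 1.122e-26 kg·m/s

A wave packet cannot have both a well-defined position and well-defined momentum.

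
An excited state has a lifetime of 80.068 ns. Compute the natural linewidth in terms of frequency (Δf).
993.874 kHz

Using the energy-time uncertainty principle and E = hf:
ΔEΔt ≥ ℏ/2
hΔf·Δt ≥ ℏ/2

The minimum frequency uncertainty is:
Δf = ℏ/(2hτ) = 1/(4πτ)
Δf = 1/(4π × 8.007e-08 s)
Δf = 9.939e+05 Hz = 993.874 kHz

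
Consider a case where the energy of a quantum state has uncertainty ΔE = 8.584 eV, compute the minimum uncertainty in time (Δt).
38.339 as

Using the energy-time uncertainty principle:
ΔEΔt ≥ ℏ/2

The minimum uncertainty in time is:
Δt_min = ℏ/(2ΔE)
Δt_min = (1.055e-34 J·s) / (2 × 1.375e-18 J)
Δt_min = 3.834e-17 s = 38.339 as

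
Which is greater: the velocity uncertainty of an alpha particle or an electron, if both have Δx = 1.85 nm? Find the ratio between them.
The electron has the larger minimum velocity uncertainty, by a ratio of 7294.3.

For both particles, Δp_min = ℏ/(2Δx) = 2.850e-26 kg·m/s (same for both).

The velocity uncertainty is Δv = Δp/m:
- alpha particle: Δv = 2.850e-26 / 6.645e-27 = 4.289e+00 m/s = 4.289 m/s
- electron: Δv = 2.850e-26 / 9.109e-31 = 3.129e+04 m/s = 31.289 km/s

Ratio: 3.129e+04 / 4.289e+00 = 7294.3

The lighter particle has larger velocity uncertainty because Δv ∝ 1/m.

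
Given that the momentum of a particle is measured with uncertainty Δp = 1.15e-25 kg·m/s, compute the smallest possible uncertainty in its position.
458.509 pm

Using the Heisenberg uncertainty principle:
ΔxΔp ≥ ℏ/2

The minimum uncertainty in position is:
Δx_min = ℏ/(2Δp)
Δx_min = (1.055e-34 J·s) / (2 × 1.150e-25 kg·m/s)
Δx_min = 4.585e-10 m = 458.509 pm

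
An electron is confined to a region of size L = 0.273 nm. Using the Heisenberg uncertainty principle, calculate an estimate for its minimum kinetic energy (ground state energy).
127.802 meV

Using the uncertainty principle to estimate ground state energy:

1. The position uncertainty is approximately the confinement size:
   Δx ≈ L = 2.730e-10 m

2. From ΔxΔp ≥ ℏ/2, the minimum momentum uncertainty is:
   Δp ≈ ℏ/(2L) = 1.931e-25 kg·m/s

3. The kinetic energy is approximately:
   KE ≈ (Δp)²/(2m) = (1.931e-25)²/(2 × 9.109e-31 kg)
   KE ≈ 2.048e-20 J = 127.802 meV

This is an order-of-magnitude estimate of the ground state energy.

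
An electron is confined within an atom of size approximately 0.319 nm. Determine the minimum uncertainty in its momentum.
1.653 × 10^-25 kg·m/s

Using the Heisenberg uncertainty principle:
ΔxΔp ≥ ℏ/2

With Δx ≈ L = 3.190e-10 m (the confinement size):
Δp_min = ℏ/(2Δx)
Δp_min = (1.055e-34 J·s) / (2 × 3.190e-10 m)
Δp_min = 1.653e-25 kg·m/s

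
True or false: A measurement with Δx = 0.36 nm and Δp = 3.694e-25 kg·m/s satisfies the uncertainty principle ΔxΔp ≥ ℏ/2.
Yes, it satisfies the uncertainty principle.

Calculate the product ΔxΔp:
ΔxΔp = (3.600e-10 m) × (3.694e-25 kg·m/s)
ΔxΔp = 1.330e-34 J·s

Compare to the minimum allowed value ℏ/2:
ℏ/2 = 5.273e-35 J·s

Since ΔxΔp = 1.330e-34 J·s ≥ 5.273e-35 J·s = ℏ/2,
the measurement satisfies the uncertainty principle.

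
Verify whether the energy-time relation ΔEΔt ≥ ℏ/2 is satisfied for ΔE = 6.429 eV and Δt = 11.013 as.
No, it violates the uncertainty relation.

Calculate the product ΔEΔt:
ΔE = 6.429 eV = 1.030e-18 J
ΔEΔt = (1.030e-18 J) × (1.101e-17 s)
ΔEΔt = 1.134e-35 J·s

Compare to the minimum allowed value ℏ/2:
ℏ/2 = 5.273e-35 J·s

Since ΔEΔt = 1.134e-35 J·s < 5.273e-35 J·s = ℏ/2,
this violates the uncertainty relation.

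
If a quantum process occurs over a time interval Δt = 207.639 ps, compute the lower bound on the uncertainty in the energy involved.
1.585 μeV

Using the energy-time uncertainty principle:
ΔEΔt ≥ ℏ/2

The minimum uncertainty in energy is:
ΔE_min = ℏ/(2Δt)
ΔE_min = (1.055e-34 J·s) / (2 × 2.076e-10 s)
ΔE_min = 2.539e-25 J = 1.585 μeV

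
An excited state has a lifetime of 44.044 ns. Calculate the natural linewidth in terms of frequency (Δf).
1.807 MHz

Using the energy-time uncertainty principle and E = hf:
ΔEΔt ≥ ℏ/2
hΔf·Δt ≥ ℏ/2

The minimum frequency uncertainty is:
Δf = ℏ/(2hτ) = 1/(4πτ)
Δf = 1/(4π × 4.404e-08 s)
Δf = 1.807e+06 Hz = 1.807 MHz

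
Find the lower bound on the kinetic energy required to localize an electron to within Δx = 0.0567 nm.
2.963 eV

Localizing a particle requires giving it sufficient momentum uncertainty:

1. From uncertainty principle: Δp ≥ ℏ/(2Δx)
   Δp_min = (1.055e-34 J·s) / (2 × 5.670e-11 m)
   Δp_min = 9.300e-25 kg·m/s

2. This momentum uncertainty corresponds to kinetic energy:
   KE ≈ (Δp)²/(2m) = (9.300e-25)²/(2 × 9.109e-31 kg)
   KE = 4.747e-19 J = 2.963 eV

Tighter localization requires more energy.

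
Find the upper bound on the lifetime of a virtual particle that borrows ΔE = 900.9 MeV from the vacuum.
3.653 × 10^-25 s

Using the energy-time uncertainty principle:
ΔEΔt ≥ ℏ/2

For a virtual particle borrowing energy ΔE, the maximum lifetime is:
Δt_max = ℏ/(2ΔE)

Converting energy:
ΔE = 900.9 MeV = 1.443e-10 J

Δt_max = (1.055e-34 J·s) / (2 × 1.443e-10 J)
Δt_max = 3.653e-25 s = 3.653 × 10^-25 s

Virtual particles with higher borrowed energy exist for shorter times.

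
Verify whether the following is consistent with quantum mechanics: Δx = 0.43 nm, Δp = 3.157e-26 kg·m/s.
No, it violates the uncertainty principle (impossible measurement).

Calculate the product ΔxΔp:
ΔxΔp = (4.300e-10 m) × (3.157e-26 kg·m/s)
ΔxΔp = 1.358e-35 J·s

Compare to the minimum allowed value ℏ/2:
ℏ/2 = 5.273e-35 J·s

Since ΔxΔp = 1.358e-35 J·s < 5.273e-35 J·s = ℏ/2,
the measurement violates the uncertainty principle.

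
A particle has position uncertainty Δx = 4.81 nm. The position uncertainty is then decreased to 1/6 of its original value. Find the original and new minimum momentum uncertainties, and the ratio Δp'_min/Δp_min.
Original Δp_min = 1.096 × 10^-26 kg·m/s; new Δp'_min = 6.577 × 10^-26 kg·m/s; ratio Δp'_min/Δp_min = 6.

From the uncertainty principle ΔxΔp ≥ ℏ/2, the minimum momentum uncertainty is Δp_min = ℏ/(2Δx).

Original (Δx = 4.81 nm = 4.810e-09 m):
Δp_min = (1.055e-34 J·s)/(2 × 4.810e-09 m) = 1.096e-26 kg·m/s

When Δx → (1/6)Δx:
Δp'_min = ℏ/(2 × (1/6)Δx) = 6 × ℏ/(2Δx) = 6 × Δp_min
Δp'_min = 6 × 1.096e-26 kg·m/s = 6.577e-26 kg·m/s

Since Δp_min ∝ 1/Δx, when Δx is decreased to 1/6 of its original value, Δp_min increases to 6 times its original value.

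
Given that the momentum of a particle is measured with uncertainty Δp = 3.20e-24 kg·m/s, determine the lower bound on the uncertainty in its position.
16.478 pm

Using the Heisenberg uncertainty principle:
ΔxΔp ≥ ℏ/2

The minimum uncertainty in position is:
Δx_min = ℏ/(2Δp)
Δx_min = (1.055e-34 J·s) / (2 × 3.200e-24 kg·m/s)
Δx_min = 1.648e-11 m = 16.478 pm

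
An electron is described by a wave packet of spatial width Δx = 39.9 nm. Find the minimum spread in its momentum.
1.322 × 10^-27 kg·m/s

For a wave packet, the spatial width Δx and momentum spread Δp are related by the uncertainty principle:
ΔxΔp ≥ ℏ/2

The minimum momentum spread is:
Δp_min = ℏ/(2Δx)
Δp_min = (1.055e-34 J·s) / (2 × 3.990e-08 m)
Δp_min = 1.322e-27 kg·m/s

A wave packet cannot have both a well-defined position and well-defined momentum.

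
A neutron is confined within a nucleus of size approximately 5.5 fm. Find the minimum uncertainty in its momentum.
9.587 × 10^-21 kg·m/s

Using the Heisenberg uncertainty principle:
ΔxΔp ≥ ℏ/2

With Δx ≈ L = 5.500e-15 m (the confinement size):
Δp_min = ℏ/(2Δx)
Δp_min = (1.055e-34 J·s) / (2 × 5.500e-15 m)
Δp_min = 9.587e-21 kg·m/s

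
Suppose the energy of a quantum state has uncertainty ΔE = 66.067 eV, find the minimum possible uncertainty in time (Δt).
4.981 as

Using the energy-time uncertainty principle:
ΔEΔt ≥ ℏ/2

The minimum uncertainty in time is:
Δt_min = ℏ/(2ΔE)
Δt_min = (1.055e-34 J·s) / (2 × 1.059e-17 J)
Δt_min = 4.981e-18 s = 4.981 as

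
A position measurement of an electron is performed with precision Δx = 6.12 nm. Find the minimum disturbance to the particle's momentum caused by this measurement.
8.616 × 10^-27 kg·m/s

The uncertainty principle implies that measuring position disturbs momentum:
ΔxΔp ≥ ℏ/2

When we measure position with precision Δx, we necessarily introduce a momentum uncertainty:
Δp ≥ ℏ/(2Δx)
Δp_min = (1.055e-34 J·s) / (2 × 6.120e-09 m)
Δp_min = 8.616e-27 kg·m/s

The more precisely we measure position, the greater the momentum disturbance.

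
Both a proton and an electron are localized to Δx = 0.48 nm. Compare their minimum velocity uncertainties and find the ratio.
The electron has the larger minimum velocity uncertainty, by a ratio of 1836.2.

For both particles, Δp_min = ℏ/(2Δx) = 1.099e-25 kg·m/s (same for both).

The velocity uncertainty is Δv = Δp/m:
- proton: Δv = 1.099e-25 / 1.673e-27 = 6.568e+01 m/s = 65.676 m/s
- electron: Δv = 1.099e-25 / 9.109e-31 = 1.206e+05 m/s = 120.591 km/s

Ratio: 1.206e+05 / 6.568e+01 = 1836.2

The lighter particle has larger velocity uncertainty because Δv ∝ 1/m.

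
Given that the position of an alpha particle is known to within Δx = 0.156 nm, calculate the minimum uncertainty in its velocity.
50.869 m/s

Using the Heisenberg uncertainty principle and Δp = mΔv:
ΔxΔp ≥ ℏ/2
Δx(mΔv) ≥ ℏ/2

The minimum uncertainty in velocity is:
Δv_min = ℏ/(2mΔx)
Δv_min = (1.055e-34 J·s) / (2 × 6.645e-27 kg × 1.560e-10 m)
Δv_min = 5.087e+01 m/s = 50.869 m/s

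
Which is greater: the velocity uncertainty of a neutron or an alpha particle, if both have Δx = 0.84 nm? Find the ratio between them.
The neutron has the larger minimum velocity uncertainty, by a ratio of 4.0.

For both particles, Δp_min = ℏ/(2Δx) = 6.277e-26 kg·m/s (same for both).

The velocity uncertainty is Δv = Δp/m:
- neutron: Δv = 6.277e-26 / 1.675e-27 = 3.748e+01 m/s = 37.478 m/s
- alpha particle: Δv = 6.277e-26 / 6.645e-27 = 9.447e+00 m/s = 9.447 m/s

Ratio: 3.748e+01 / 9.447e+00 = 4.0

The lighter particle has larger velocity uncertainty because Δv ∝ 1/m.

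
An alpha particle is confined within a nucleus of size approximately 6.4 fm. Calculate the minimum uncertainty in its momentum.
8.239 × 10^-21 kg·m/s

Using the Heisenberg uncertainty principle:
ΔxΔp ≥ ℏ/2

With Δx ≈ L = 6.400e-15 m (the confinement size):
Δp_min = ℏ/(2Δx)
Δp_min = (1.055e-34 J·s) / (2 × 6.400e-15 m)
Δp_min = 8.239e-21 kg·m/s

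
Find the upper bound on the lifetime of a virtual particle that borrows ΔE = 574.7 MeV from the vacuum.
5.727 × 10^-25 s

Using the energy-time uncertainty principle:
ΔEΔt ≥ ℏ/2

For a virtual particle borrowing energy ΔE, the maximum lifetime is:
Δt_max = ℏ/(2ΔE)

Converting energy:
ΔE = 574.7 MeV = 9.208e-11 J

Δt_max = (1.055e-34 J·s) / (2 × 9.208e-11 J)
Δt_max = 5.727e-25 s = 5.727 × 10^-25 s

Virtual particles with higher borrowed energy exist for shorter times.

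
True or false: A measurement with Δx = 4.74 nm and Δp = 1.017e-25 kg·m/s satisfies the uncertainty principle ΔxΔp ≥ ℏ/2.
Yes, it satisfies the uncertainty principle.

Calculate the product ΔxΔp:
ΔxΔp = (4.740e-09 m) × (1.017e-25 kg·m/s)
ΔxΔp = 4.821e-34 J·s

Compare to the minimum allowed value ℏ/2:
ℏ/2 = 5.273e-35 J·s

Since ΔxΔp = 4.821e-34 J·s ≥ 5.273e-35 J·s = ℏ/2,
the measurement satisfies the uncertainty principle.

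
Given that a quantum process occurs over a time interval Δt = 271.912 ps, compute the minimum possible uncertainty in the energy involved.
1.210 μeV

Using the energy-time uncertainty principle:
ΔEΔt ≥ ℏ/2

The minimum uncertainty in energy is:
ΔE_min = ℏ/(2Δt)
ΔE_min = (1.055e-34 J·s) / (2 × 2.719e-10 s)
ΔE_min = 1.939e-25 J = 1.210 μeV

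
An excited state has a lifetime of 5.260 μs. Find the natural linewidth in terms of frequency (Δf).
15.129 kHz

Using the energy-time uncertainty principle and E = hf:
ΔEΔt ≥ ℏ/2
hΔf·Δt ≥ ℏ/2

The minimum frequency uncertainty is:
Δf = ℏ/(2hτ) = 1/(4πτ)
Δf = 1/(4π × 5.260e-06 s)
Δf = 1.513e+04 Hz = 15.129 kHz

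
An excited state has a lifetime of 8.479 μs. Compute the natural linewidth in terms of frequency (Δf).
9.385 kHz

Using the energy-time uncertainty principle and E = hf:
ΔEΔt ≥ ℏ/2
hΔf·Δt ≥ ℏ/2

The minimum frequency uncertainty is:
Δf = ℏ/(2hτ) = 1/(4πτ)
Δf = 1/(4π × 8.479e-06 s)
Δf = 9.385e+03 Hz = 9.385 kHz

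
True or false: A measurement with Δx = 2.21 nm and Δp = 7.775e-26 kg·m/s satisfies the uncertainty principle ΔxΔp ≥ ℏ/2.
Yes, it satisfies the uncertainty principle.

Calculate the product ΔxΔp:
ΔxΔp = (2.210e-09 m) × (7.775e-26 kg·m/s)
ΔxΔp = 1.718e-34 J·s

Compare to the minimum allowed value ℏ/2:
ℏ/2 = 5.273e-35 J·s

Since ΔxΔp = 1.718e-34 J·s ≥ 5.273e-35 J·s = ℏ/2,
the measurement satisfies the uncertainty principle.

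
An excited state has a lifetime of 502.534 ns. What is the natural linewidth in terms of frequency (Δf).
158.352 kHz

Using the energy-time uncertainty principle and E = hf:
ΔEΔt ≥ ℏ/2
hΔf·Δt ≥ ℏ/2

The minimum frequency uncertainty is:
Δf = ℏ/(2hτ) = 1/(4πτ)
Δf = 1/(4π × 5.025e-07 s)
Δf = 1.584e+05 Hz = 158.352 kHz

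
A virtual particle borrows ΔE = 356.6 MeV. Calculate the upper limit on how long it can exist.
9.229 × 10^-25 s

Using the energy-time uncertainty principle:
ΔEΔt ≥ ℏ/2

For a virtual particle borrowing energy ΔE, the maximum lifetime is:
Δt_max = ℏ/(2ΔE)

Converting energy:
ΔE = 356.6 MeV = 5.713e-11 J

Δt_max = (1.055e-34 J·s) / (2 × 5.713e-11 J)
Δt_max = 9.229e-25 s = 9.229 × 10^-25 s

Virtual particles with higher borrowed energy exist for shorter times.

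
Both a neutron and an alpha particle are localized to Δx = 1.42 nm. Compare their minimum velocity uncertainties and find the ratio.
The neutron has the larger minimum velocity uncertainty, by a ratio of 4.0.

For both particles, Δp_min = ℏ/(2Δx) = 3.713e-26 kg·m/s (same for both).

The velocity uncertainty is Δv = Δp/m:
- neutron: Δv = 3.713e-26 / 1.675e-27 = 2.217e+01 m/s = 22.170 m/s
- alpha particle: Δv = 3.713e-26 / 6.645e-27 = 5.588e+00 m/s = 5.588 m/s

Ratio: 2.217e+01 / 5.588e+00 = 4.0

The lighter particle has larger velocity uncertainty because Δv ∝ 1/m.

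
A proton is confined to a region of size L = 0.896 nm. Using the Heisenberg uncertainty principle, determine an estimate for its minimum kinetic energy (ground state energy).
6.462 μeV

Using the uncertainty principle to estimate ground state energy:

1. The position uncertainty is approximately the confinement size:
   Δx ≈ L = 8.960e-10 m

2. From ΔxΔp ≥ ℏ/2, the minimum momentum uncertainty is:
   Δp ≈ ℏ/(2L) = 5.885e-26 kg·m/s

3. The kinetic energy is approximately:
   KE ≈ (Δp)²/(2m) = (5.885e-26)²/(2 × 1.673e-27 kg)
   KE ≈ 1.035e-24 J = 6.462 μeV

This is an order-of-magnitude estimate of the ground state energy.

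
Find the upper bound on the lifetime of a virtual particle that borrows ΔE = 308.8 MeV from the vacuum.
1.066 ys

Using the energy-time uncertainty principle:
ΔEΔt ≥ ℏ/2

For a virtual particle borrowing energy ΔE, the maximum lifetime is:
Δt_max = ℏ/(2ΔE)

Converting energy:
ΔE = 308.8 MeV = 4.948e-11 J

Δt_max = (1.055e-34 J·s) / (2 × 4.948e-11 J)
Δt_max = 1.066e-24 s = 1.066 ys

Virtual particles with higher borrowed energy exist for shorter times.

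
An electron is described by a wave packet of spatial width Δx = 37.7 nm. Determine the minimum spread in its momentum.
1.399 × 10^-27 kg·m/s

For a wave packet, the spatial width Δx and momentum spread Δp are related by the uncertainty principle:
ΔxΔp ≥ ℏ/2

The minimum momentum spread is:
Δp_min = ℏ/(2Δx)
Δp_min = (1.055e-34 J·s) / (2 × 3.770e-08 m)
Δp_min = 1.399e-27 kg·m/s

A wave packet cannot have both a well-defined position and well-defined momentum.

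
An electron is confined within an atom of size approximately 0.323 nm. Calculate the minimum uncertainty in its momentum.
1.632 × 10^-25 kg·m/s

Using the Heisenberg uncertainty principle:
ΔxΔp ≥ ℏ/2

With Δx ≈ L = 3.230e-10 m (the confinement size):
Δp_min = ℏ/(2Δx)
Δp_min = (1.055e-34 J·s) / (2 × 3.230e-10 m)
Δp_min = 1.632e-25 kg·m/s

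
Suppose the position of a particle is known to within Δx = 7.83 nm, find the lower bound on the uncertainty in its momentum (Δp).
6.734 × 10^-27 kg·m/s

Using the Heisenberg uncertainty principle:
ΔxΔp ≥ ℏ/2

The minimum uncertainty in momentum is:
Δp_min = ℏ/(2Δx)
Δp_min = (1.055e-34 J·s) / (2 × 7.830e-09 m)
Δp_min = 6.734e-27 kg·m/s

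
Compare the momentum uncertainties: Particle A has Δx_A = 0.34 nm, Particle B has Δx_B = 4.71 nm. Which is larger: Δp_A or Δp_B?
Particle A has the larger minimum momentum uncertainty, by a factor of 13.85.

For each particle, the minimum momentum uncertainty is Δp_min = ℏ/(2Δx):

Particle A: Δp_A = ℏ/(2×3.400e-10 m) = 1.551e-25 kg·m/s
Particle B: Δp_B = ℏ/(2×4.710e-09 m) = 1.120e-26 kg·m/s

Ratio: Δp_A/Δp_B = 13.85

Since Δp_min ∝ 1/Δx, the particle with smaller position uncertainty (A) has larger momentum uncertainty.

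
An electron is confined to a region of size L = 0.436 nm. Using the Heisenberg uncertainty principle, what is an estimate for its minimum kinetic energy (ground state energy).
50.106 meV

Using the uncertainty principle to estimate ground state energy:

1. The position uncertainty is approximately the confinement size:
   Δx ≈ L = 4.360e-10 m

2. From ΔxΔp ≥ ℏ/2, the minimum momentum uncertainty is:
   Δp ≈ ℏ/(2L) = 1.209e-25 kg·m/s

3. The kinetic energy is approximately:
   KE ≈ (Δp)²/(2m) = (1.209e-25)²/(2 × 9.109e-31 kg)
   KE ≈ 8.028e-21 J = 50.106 meV

This is an order-of-magnitude estimate of the ground state energy.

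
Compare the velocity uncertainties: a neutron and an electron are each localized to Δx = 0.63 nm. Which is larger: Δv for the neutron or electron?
The electron has the larger minimum velocity uncertainty, by a ratio of 1838.7.

For both particles, Δp_min = ℏ/(2Δx) = 8.370e-26 kg·m/s (same for both).

The velocity uncertainty is Δv = Δp/m:
- neutron: Δv = 8.370e-26 / 1.675e-27 = 4.997e+01 m/s = 49.970 m/s
- electron: Δv = 8.370e-26 / 9.109e-31 = 9.188e+04 m/s = 91.879 km/s

Ratio: 9.188e+04 / 4.997e+01 = 1838.7

The lighter particle has larger velocity uncertainty because Δv ∝ 1/m.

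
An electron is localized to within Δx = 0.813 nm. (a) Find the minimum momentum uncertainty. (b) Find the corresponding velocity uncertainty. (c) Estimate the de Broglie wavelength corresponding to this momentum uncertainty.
(a) Δp_min = 6.486 × 10^-26 kg·m/s
(b) Δv_min = 71.198 km/s
(c) λ_dB = 10.216 nm

Step-by-step:

(a) From the uncertainty principle:
Δp_min = ℏ/(2Δx) = (1.055e-34 J·s)/(2 × 8.130e-10 m) = 6.486e-26 kg·m/s

(b) The velocity uncertainty:
Δv = Δp/m = (6.486e-26 kg·m/s)/(9.109e-31 kg) = 7.120e+04 m/s = 71.198 km/s

(c) The de Broglie wavelength for this momentum:
λ = h/p = (6.626e-34 J·s)/(6.486e-26 kg·m/s) = 1.022e-08 m = 10.216 nm

Note: The de Broglie wavelength is comparable to the localization size, as expected from wave-particle duality.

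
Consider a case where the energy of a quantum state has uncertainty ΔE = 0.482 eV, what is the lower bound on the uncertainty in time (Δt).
682.792 as

Using the energy-time uncertainty principle:
ΔEΔt ≥ ℏ/2

The minimum uncertainty in time is:
Δt_min = ℏ/(2ΔE)
Δt_min = (1.055e-34 J·s) / (2 × 7.722e-20 J)
Δt_min = 6.828e-16 s = 682.792 as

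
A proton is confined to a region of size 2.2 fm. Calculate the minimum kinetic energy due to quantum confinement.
1.072 MeV

Using the uncertainty principle:

1. Position uncertainty: Δx ≈ 2.200e-15 m
2. Minimum momentum uncertainty: Δp = ℏ/(2Δx) = 2.397e-20 kg·m/s
3. Minimum kinetic energy:
   KE = (Δp)²/(2m) = (2.397e-20)²/(2 × 1.673e-27 kg)
   KE = 1.717e-13 J = 1.072 MeV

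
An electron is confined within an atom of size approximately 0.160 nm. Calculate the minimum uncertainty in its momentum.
3.296 × 10^-25 kg·m/s

Using the Heisenberg uncertainty principle:
ΔxΔp ≥ ℏ/2

With Δx ≈ L = 1.600e-10 m (the confinement size):
Δp_min = ℏ/(2Δx)
Δp_min = (1.055e-34 J·s) / (2 × 1.600e-10 m)
Δp_min = 3.296e-25 kg·m/s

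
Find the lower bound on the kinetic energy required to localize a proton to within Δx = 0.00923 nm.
60.891 meV

Localizing a particle requires giving it sufficient momentum uncertainty:

1. From uncertainty principle: Δp ≥ ℏ/(2Δx)
   Δp_min = (1.055e-34 J·s) / (2 × 9.230e-12 m)
   Δp_min = 5.713e-24 kg·m/s

2. This momentum uncertainty corresponds to kinetic energy:
   KE ≈ (Δp)²/(2m) = (5.713e-24)²/(2 × 1.673e-27 kg)
   KE = 9.756e-21 J = 60.891 meV

Tighter localization requires more energy.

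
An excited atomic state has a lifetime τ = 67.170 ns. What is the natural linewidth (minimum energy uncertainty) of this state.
4.900 neV

Using the energy-time uncertainty principle:
ΔEΔt ≥ ℏ/2

The lifetime τ represents the time uncertainty Δt.
The natural linewidth (minimum energy uncertainty) is:

ΔE = ℏ/(2τ)
ΔE = (1.055e-34 J·s) / (2 × 6.717e-08 s)
ΔE = 7.850e-28 J = 4.900 neV

This natural linewidth limits the precision of spectroscopic measurements.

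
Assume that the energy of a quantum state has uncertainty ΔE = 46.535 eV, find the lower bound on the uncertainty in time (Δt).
7.072 as

Using the energy-time uncertainty principle:
ΔEΔt ≥ ℏ/2

The minimum uncertainty in time is:
Δt_min = ℏ/(2ΔE)
Δt_min = (1.055e-34 J·s) / (2 × 7.456e-18 J)
Δt_min = 7.072e-18 s = 7.072 as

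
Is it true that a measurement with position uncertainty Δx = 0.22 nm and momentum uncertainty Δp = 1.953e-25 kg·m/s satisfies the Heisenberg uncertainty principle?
No, it violates the uncertainty principle (impossible measurement).

Calculate the product ΔxΔp:
ΔxΔp = (2.200e-10 m) × (1.953e-25 kg·m/s)
ΔxΔp = 4.297e-35 J·s

Compare to the minimum allowed value ℏ/2:
ℏ/2 = 5.273e-35 J·s

Since ΔxΔp = 4.297e-35 J·s < 5.273e-35 J·s = ℏ/2,
the measurement violates the uncertainty principle.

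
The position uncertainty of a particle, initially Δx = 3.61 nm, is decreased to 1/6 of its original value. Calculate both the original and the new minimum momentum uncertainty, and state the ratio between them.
Original Δp_min = 1.461 × 10^-26 kg·m/s; new Δp'_min = 8.764 × 10^-26 kg·m/s; ratio Δp'_min/Δp_min = 6.

From the uncertainty principle ΔxΔp ≥ ℏ/2, the minimum momentum uncertainty is Δp_min = ℏ/(2Δx).

Original (Δx = 3.61 nm = 3.610e-09 m):
Δp_min = (1.055e-34 J·s)/(2 × 3.610e-09 m) = 1.461e-26 kg·m/s

When Δx → (1/6)Δx:
Δp'_min = ℏ/(2 × (1/6)Δx) = 6 × ℏ/(2Δx) = 6 × Δp_min
Δp'_min = 6 × 1.461e-26 kg·m/s = 8.764e-26 kg·m/s

Since Δp_min ∝ 1/Δx, when Δx is decreased to 1/6 of its original value, Δp_min increases to 6 times its original value.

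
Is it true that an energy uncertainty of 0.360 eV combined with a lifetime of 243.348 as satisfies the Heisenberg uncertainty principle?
No, it violates the uncertainty relation.

Calculate the product ΔEΔt:
ΔE = 0.360 eV = 5.768e-20 J
ΔEΔt = (5.768e-20 J) × (2.433e-16 s)
ΔEΔt = 1.404e-35 J·s

Compare to the minimum allowed value ℏ/2:
ℏ/2 = 5.273e-35 J·s

Since ΔEΔt = 1.404e-35 J·s < 5.273e-35 J·s = ℏ/2,
this violates the uncertainty relation.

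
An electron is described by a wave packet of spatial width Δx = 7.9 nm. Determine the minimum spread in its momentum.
6.675 × 10^-27 kg·m/s

For a wave packet, the spatial width Δx and momentum spread Δp are related by the uncertainty principle:
ΔxΔp ≥ ℏ/2

The minimum momentum spread is:
Δp_min = ℏ/(2Δx)
Δp_min = (1.055e-34 J·s) / (2 × 7.900e-09 m)
Δp_min = 6.675e-27 kg·m/s

A wave packet cannot have both a well-defined position and well-defined momentum.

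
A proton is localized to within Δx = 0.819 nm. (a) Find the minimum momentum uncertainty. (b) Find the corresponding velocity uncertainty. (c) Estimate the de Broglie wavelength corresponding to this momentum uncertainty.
(a) Δp_min = 6.438 × 10^-26 kg·m/s
(b) Δv_min = 38.491 m/s
(c) λ_dB = 10.292 nm

Step-by-step:

(a) From the uncertainty principle:
Δp_min = ℏ/(2Δx) = (1.055e-34 J·s)/(2 × 8.190e-10 m) = 6.438e-26 kg·m/s

(b) The velocity uncertainty:
Δv = Δp/m = (6.438e-26 kg·m/s)/(1.673e-27 kg) = 3.849e+01 m/s = 38.491 m/s

(c) The de Broglie wavelength for this momentum:
λ = h/p = (6.626e-34 J·s)/(6.438e-26 kg·m/s) = 1.029e-08 m = 10.292 nm

Note: The de Broglie wavelength is comparable to the localization size, as expected from wave-particle duality.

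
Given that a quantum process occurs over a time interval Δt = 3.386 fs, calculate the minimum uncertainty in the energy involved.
97.196 meV

Using the energy-time uncertainty principle:
ΔEΔt ≥ ℏ/2

The minimum uncertainty in energy is:
ΔE_min = ℏ/(2Δt)
ΔE_min = (1.055e-34 J·s) / (2 × 3.386e-15 s)
ΔE_min = 1.557e-20 J = 97.196 meV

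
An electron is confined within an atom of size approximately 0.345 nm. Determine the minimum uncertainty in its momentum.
1.528 × 10^-25 kg·m/s

Using the Heisenberg uncertainty principle:
ΔxΔp ≥ ℏ/2

With Δx ≈ L = 3.450e-10 m (the confinement size):
Δp_min = ℏ/(2Δx)
Δp_min = (1.055e-34 J·s) / (2 × 3.450e-10 m)
Δp_min = 1.528e-25 kg·m/s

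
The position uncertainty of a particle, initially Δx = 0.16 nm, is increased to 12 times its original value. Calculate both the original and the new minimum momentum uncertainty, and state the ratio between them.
Original Δp_min = 3.296 × 10^-25 kg·m/s; new Δp'_min = 2.746 × 10^-26 kg·m/s; ratio Δp'_min/Δp_min = 1/12.

From the uncertainty principle ΔxΔp ≥ ℏ/2, the minimum momentum uncertainty is Δp_min = ℏ/(2Δx).

Original (Δx = 0.16 nm = 1.600e-10 m):
Δp_min = (1.055e-34 J·s)/(2 × 1.600e-10 m) = 3.296e-25 kg·m/s

When Δx → 12Δx:
Δp'_min = ℏ/(2 × 12Δx) = (1/12) × ℏ/(2Δx) = (1/12) × Δp_min
Δp'_min = 1/12 × 3.296e-25 kg·m/s = 2.746e-26 kg·m/s

Since Δp_min ∝ 1/Δx, when Δx is increased to 12 times its original value, Δp_min decreases to 1/12 of its original value.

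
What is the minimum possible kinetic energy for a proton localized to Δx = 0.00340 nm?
448.742 meV

Localizing a particle requires giving it sufficient momentum uncertainty:

1. From uncertainty principle: Δp ≥ ℏ/(2Δx)
   Δp_min = (1.055e-34 J·s) / (2 × 3.400e-12 m)
   Δp_min = 1.551e-23 kg·m/s

2. This momentum uncertainty corresponds to kinetic energy:
   KE ≈ (Δp)²/(2m) = (1.551e-23)²/(2 × 1.673e-27 kg)
   KE = 7.190e-20 J = 448.742 meV

Tighter localization requires more energy.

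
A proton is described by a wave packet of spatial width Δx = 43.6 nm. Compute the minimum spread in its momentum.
1.209 × 10^-27 kg·m/s

For a wave packet, the spatial width Δx and momentum spread Δp are related by the uncertainty principle:
ΔxΔp ≥ ℏ/2

The minimum momentum spread is:
Δp_min = ℏ/(2Δx)
Δp_min = (1.055e-34 J·s) / (2 × 4.360e-08 m)
Δp_min = 1.209e-27 kg·m/s

A wave packet cannot have both a well-defined position and well-defined momentum.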